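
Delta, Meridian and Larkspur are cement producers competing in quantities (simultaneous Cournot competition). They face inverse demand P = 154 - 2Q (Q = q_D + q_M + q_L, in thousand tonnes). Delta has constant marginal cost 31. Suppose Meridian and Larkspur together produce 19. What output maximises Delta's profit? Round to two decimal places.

With rivals' combined output fixed at 19, Delta's profit is π_D = (154 - 2·19 - 2q_D)q_D - (31q_D) = (116 - 2q_D)q_D - (31q_D).
∂π_D/∂q_D = 85 - 4q_D = 0, so q_D = 85/4.

21.25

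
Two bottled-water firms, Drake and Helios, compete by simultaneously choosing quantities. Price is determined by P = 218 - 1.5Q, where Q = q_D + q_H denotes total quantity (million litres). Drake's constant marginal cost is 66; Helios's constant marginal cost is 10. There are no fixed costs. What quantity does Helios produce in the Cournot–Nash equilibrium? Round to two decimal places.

58.67

Drake's profit: π_D = (218 - 1.5Q)q_D - (66q_D). Setting ∂π_D/∂q_D = 0: 152 - 3q_D - (3/2)(q_H) = 0.
Helios's profit: π_H = (218 - 1.5Q)q_H - (10q_H). Setting ∂π_H/∂q_H = 0: 208 - 3q_H - (3/2)(q_D) = 0.
Best responses: q_D = (152 - (3/2)q_H)/3, q_H = (208 - (3/2)q_D)/3.
Solving the pair: q_D = 64/3, q_H = 176/3.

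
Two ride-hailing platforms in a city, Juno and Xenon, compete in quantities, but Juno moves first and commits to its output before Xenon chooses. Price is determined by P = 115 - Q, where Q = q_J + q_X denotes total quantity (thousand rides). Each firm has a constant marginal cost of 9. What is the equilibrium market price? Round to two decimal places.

35.50

Solve by backward induction. Given q_J, the follower Xenon maximises π_X = (115 - q_J - q_X)q_X - 9q_X.
∂π_X/∂q_X = 106 - q_J - 2q_X = 0 gives the reaction function q_X = (106 - q_J)/2.
The leader anticipates this reaction. Substituting into P = 115 - Q gives P = 62 - (1/2)q_J, so π_J = (62 - (1/2)q_J)q_J - 9q_J.
The leader's first-order condition 53 - q_J = 0 yields q_J = 53.
Then q_X = (106 - 53)/2 = 53/2.
Total output Q = 159/2, so price P = 115 - 159/2 = 71/2.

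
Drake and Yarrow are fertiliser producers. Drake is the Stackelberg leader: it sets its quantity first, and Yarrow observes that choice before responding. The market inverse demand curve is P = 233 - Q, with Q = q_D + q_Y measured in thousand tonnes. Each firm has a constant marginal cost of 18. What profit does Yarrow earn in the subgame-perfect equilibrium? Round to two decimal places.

The follower Yarrow best-responds to any q_D: π_Y = (233 - Q)q_Y - 18q_Y.
Follower FOC: 215 - q_D - 2q_Y = 0, so q_Y(q_D) = (215 - q_D)/2.
Drake substitutes q_Y(q_D) into its own profit: π_D = q_D(233 - q_D - (215 - q_D)/2) - 18q_D = (251/2 - (1/2)q_D)q_D - 18q_D.
Leader FOC: 215/2 - q_D = 0, so q_D = 215/2.
Then q_Y = (215 - 215/2)/2 = 215/4.
Price P = 233 - 645/4 = 287/4.
Yarrow's profit: (287/4 - 18)·(215/4) = 2889.0625.

2889.06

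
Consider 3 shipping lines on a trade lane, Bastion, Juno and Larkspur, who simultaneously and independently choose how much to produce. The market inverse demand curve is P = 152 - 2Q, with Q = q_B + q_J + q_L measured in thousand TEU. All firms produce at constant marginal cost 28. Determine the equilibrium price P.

59

Each firm earns π_i = (152 - 2Q)q_i - 28q_i.
First-order condition (treating rivals' output as given): 124 - 4q_i - 2·Σ_{j≠i} q_j = 0.
With identical firms every q_j equals q_i, so Σ_{j≠i} q_j = 2q_i and 124 = 8q_i, giving q_i = 31/2.
Total output Q = 93/2, so price P = 152 - 2·(93/2) = 59.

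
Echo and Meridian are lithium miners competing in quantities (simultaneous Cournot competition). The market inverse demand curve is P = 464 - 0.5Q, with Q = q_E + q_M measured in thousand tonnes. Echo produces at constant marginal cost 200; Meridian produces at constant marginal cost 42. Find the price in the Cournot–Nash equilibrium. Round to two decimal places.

Echo's profit: π_E = (464 - 0.5Q)q_E - (200q_E). Setting ∂π_E/∂q_E = 0: 264 - q_E - (1/2)(q_M) = 0.
Meridian's first-order condition: 422 - q_M - (1/2)(q_E) = 0.
So q_E = (264 - (1/2)q_M) and q_M = (422 - (1/2)q_E).
Substituting one into the other gives q_E = 212/3 and q_M = 1160/3.
Total output Q = 1372/3, so price P = 464 - (1/2)·(1372/3) = 706/3.

235.33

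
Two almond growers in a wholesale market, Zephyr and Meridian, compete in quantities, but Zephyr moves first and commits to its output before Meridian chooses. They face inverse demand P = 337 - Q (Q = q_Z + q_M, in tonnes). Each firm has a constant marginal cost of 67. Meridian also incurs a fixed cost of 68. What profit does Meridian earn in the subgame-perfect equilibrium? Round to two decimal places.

4488.25

The follower Meridian best-responds to any q_Z: π_M = (337 - Q)q_M - 67q_M.
Follower FOC: 270 - q_Z - 2q_M = 0, so q_M(q_Z) = (270 - q_Z)/2.
The leader anticipates this reaction. Substituting into P = 337 - Q gives P = 202 - (1/2)q_Z, so π_Z = (202 - (1/2)q_Z)q_Z - 67q_Z.
Leader FOC: 135 - q_Z = 0, so q_Z = 135.
Then q_M = (270 - 135)/2 = 135/2.
Price P = 337 - 405/2 = 269/2.
Meridian's profit: (269/2 - 67)·(135/2) - 68 = 4488.2500.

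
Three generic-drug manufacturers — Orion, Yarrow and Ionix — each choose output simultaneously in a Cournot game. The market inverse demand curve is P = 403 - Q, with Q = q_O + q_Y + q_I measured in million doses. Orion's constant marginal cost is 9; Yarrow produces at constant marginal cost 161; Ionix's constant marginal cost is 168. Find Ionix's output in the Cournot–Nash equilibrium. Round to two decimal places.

17.25

Orion's profit: π_O = (403 - Q)q_O - (9q_O). Setting ∂π_O/∂q_O = 0: 394 - 2q_O - (q_Y + q_I) = 0.
Yarrow's first-order condition: 242 - 2q_Y - (q_O + q_I) = 0.
Ionix's first-order condition: 235 - 2q_I - (q_O + q_Y) = 0.
Summing all 3 equations gives 871 − 4Q = 0, hence Q = 871/4.
Back-substituting: q_O = (394 − 871/4) = 705/4, q_Y = (242 − 871/4) = 97/4, q_I = (235 − 871/4) = 69/4.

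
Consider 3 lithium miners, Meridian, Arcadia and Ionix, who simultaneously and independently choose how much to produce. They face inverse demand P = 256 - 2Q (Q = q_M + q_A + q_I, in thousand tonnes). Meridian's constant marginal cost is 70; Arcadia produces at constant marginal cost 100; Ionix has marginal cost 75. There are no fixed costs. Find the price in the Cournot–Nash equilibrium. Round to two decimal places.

Meridian's profit: π_M = (256 - 2Q)q_M - (70q_M). Setting ∂π_M/∂q_M = 0: 186 - 4q_M - 2(q_A + q_I) = 0.
Arcadia's first-order condition: 156 - 4q_A - 2(q_M + q_I) = 0.
Ionix's profit: π_I = (256 - 2Q)q_I - (75q_I). Setting ∂π_I/∂q_I = 0: 181 - 4q_I - 2(q_M + q_A) = 0.
Summing all 3 equations gives 523 − 8Q = 0, hence Q = 523/8.
Back-substituting: q_M = (186 − 523/4)/2 = 221/8, q_A = (156 − 523/4)/2 = 101/8, q_I = (181 − 523/4)/2 = 201/8.
Total output Q = 523/8, so price P = 256 - 2·(523/8) = 501/4.

125.25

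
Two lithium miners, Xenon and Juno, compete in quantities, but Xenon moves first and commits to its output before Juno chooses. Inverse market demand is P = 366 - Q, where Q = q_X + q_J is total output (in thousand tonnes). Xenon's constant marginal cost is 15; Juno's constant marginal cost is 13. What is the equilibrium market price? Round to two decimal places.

The follower Juno best-responds to any q_X: π_J = (366 - Q)q_J - 13q_J.
Follower FOC: 353 - q_X - 2q_J = 0, so q_J(q_X) = (353 - q_X)/2.
Xenon substitutes q_J(q_X) into its own profit: π_X = q_X(366 - q_X - (353 - q_X)/2) - 15q_X = (379/2 - (1/2)q_X)q_X - 15q_X.
Leader FOC: 349/2 - q_X = 0, so q_X = 349/2.
Then q_J = (353 - 349/2)/2 = 357/4.
Total output Q = 1055/4, so price P = 366 - 1055/4 = 409/4.

102.25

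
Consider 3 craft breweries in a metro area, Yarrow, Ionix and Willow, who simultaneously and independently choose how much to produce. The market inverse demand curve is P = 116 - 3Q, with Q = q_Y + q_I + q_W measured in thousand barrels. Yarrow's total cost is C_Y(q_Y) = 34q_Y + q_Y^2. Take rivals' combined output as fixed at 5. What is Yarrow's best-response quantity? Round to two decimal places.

With rivals' combined output fixed at 5, Yarrow's profit is π_Y = (116 - 3·5 - 3q_Y)q_Y - (34q_Y + q_Y²) = (101 - 3q_Y)q_Y - (34q_Y + q_Y²).
∂π_Y/∂q_Y = 67 - 8q_Y = 0, so q_Y = 67/8.

8.38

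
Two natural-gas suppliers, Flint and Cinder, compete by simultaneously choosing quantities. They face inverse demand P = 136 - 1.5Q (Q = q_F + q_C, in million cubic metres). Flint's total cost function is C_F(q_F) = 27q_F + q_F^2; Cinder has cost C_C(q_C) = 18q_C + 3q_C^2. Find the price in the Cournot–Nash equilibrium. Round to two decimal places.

92.82

Flint's profit: π_F = (136 - 1.5Q)q_F - (27q_F + q_F²). Setting ∂π_F/∂q_F = 0: 109 - 5q_F - (3/2)(q_C) = 0.
Cinder's profit: π_C = (136 - 1.5Q)q_C - (18q_C + 3q_C²). Setting ∂π_C/∂q_C = 0: 118 - 9q_C - (3/2)(q_F) = 0.
So q_F = (109 - (3/2)q_C)/5 and q_C = (118 - (3/2)q_F)/9.
Substituting one into the other gives q_F = 1072/57 and q_C = 1706/171.
Total output Q = 28.7836, so price P = 136 - (3/2)·28.7836 = 92.8246.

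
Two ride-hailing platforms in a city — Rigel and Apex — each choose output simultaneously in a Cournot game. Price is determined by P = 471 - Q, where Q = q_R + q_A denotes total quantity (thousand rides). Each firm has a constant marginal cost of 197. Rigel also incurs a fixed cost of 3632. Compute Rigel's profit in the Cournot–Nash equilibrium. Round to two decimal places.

4709.78

Each firm earns π_i = (471 - Q)q_i - 197q_i.
Setting ∂π_i/∂q_i = 0 with rivals' quantities fixed: 274 - 2q_i - q_j = 0.
With identical firms every q_j equals q_i, so q_j = q_i and 274 = 3q_i, giving q_i = 274/3.
Price P = 471 - 548/3 = 865/3.
Rigel's profit: (865/3 - 197)·(274/3) - 3632 = 4709.7778.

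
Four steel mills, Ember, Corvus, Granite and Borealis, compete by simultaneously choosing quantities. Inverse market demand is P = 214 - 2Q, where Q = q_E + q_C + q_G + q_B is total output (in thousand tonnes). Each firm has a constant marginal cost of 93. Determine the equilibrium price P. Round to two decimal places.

117.20

Each firm earns π_i = (214 - 2Q)q_i - 93q_i.
Setting ∂π_i/∂q_i = 0 with rivals' quantities fixed: 121 - 4q_i - 2·Σ_{j≠i} q_j = 0.
By symmetry each firm produces the same amount; substituting Σ_{j≠i} q_j = 3q_i yields q_i = 121/10.
Total output Q = 242/5, so price P = 214 - 2·(242/5) = 586/5.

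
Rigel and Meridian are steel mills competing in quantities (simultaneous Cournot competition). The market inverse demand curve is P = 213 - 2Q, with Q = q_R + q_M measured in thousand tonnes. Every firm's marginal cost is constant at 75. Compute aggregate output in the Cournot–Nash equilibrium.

46

A representative firm's profit is π_i = q_i(213 - 2Q) - 75q_i.
Setting ∂π_i/∂q_i = 0 with rivals' quantities fixed: 138 - 4q_i - 2q_j = 0.
By symmetry each firm produces the same amount; substituting q_j = q_i yields q_i = 138/6 = 23.
Total output Q = 23 + 23 = 46.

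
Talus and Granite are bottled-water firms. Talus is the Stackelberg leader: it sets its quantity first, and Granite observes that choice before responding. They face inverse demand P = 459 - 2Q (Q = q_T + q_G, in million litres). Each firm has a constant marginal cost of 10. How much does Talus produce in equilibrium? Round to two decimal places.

Solve by backward induction. Given q_T, the follower Granite maximises π_G = (459 - 2q_T - 2q_G)q_G - 10q_G.
∂π_G/∂q_G = 449 - 2q_T - 4q_G = 0 gives the reaction function q_G = (449 - 2q_T)/4.
The leader anticipates this reaction. Substituting into P = 459 - 2Q gives P = 469/2 - q_T, so π_T = (469/2 - q_T)q_T - 10q_T.
The leader's first-order condition 449/2 - 2q_T = 0 yields q_T = 449/4.
Then q_G = (449 - 2·(449/4))/4 = 449/8.

112.25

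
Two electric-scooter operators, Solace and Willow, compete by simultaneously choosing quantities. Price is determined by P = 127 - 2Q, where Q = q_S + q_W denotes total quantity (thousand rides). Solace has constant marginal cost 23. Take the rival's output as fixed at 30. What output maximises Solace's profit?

With the rival's output fixed at 30, Solace's profit is π_S = (127 - 2·30 - 2q_S)q_S - (23q_S) = (67 - 2q_S)q_S - (23q_S).
∂π_S/∂q_S = 44 - 4q_S = 0, so q_S = 11.

11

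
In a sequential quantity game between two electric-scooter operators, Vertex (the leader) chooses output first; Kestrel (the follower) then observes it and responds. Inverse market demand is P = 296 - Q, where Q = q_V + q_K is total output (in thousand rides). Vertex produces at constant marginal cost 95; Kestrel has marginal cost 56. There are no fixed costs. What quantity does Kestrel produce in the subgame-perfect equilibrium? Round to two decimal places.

79.50

The follower Kestrel best-responds to any q_V: π_K = (296 - Q)q_K - 56q_K.
Setting the follower's marginal profit to zero, 240 - q_V - 2q_K = 0, i.e. q_K = (240 - q_V)/2.
The leader anticipates this reaction. Substituting into P = 296 - Q gives P = 176 - (1/2)q_V, so π_V = (176 - (1/2)q_V)q_V - 95q_V.
The leader's first-order condition 81 - q_V = 0 yields q_V = 81.
Then q_K = (240 - 81)/2 = 159/2.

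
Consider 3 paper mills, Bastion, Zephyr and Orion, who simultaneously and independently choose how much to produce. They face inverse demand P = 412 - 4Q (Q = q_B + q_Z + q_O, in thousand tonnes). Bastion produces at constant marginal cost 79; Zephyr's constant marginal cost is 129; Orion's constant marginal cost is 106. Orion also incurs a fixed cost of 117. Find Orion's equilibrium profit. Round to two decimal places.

Bastion's profit: π_B = (412 - 4Q)q_B - (79q_B). Setting ∂π_B/∂q_B = 0: 333 - 8q_B - 4(q_Z + q_O) = 0.
Zephyr's first-order condition: 283 - 8q_Z - 4(q_B + q_O) = 0.
Orion's first-order condition: 306 - 8q_O - 4(q_B + q_Z) = 0.
Adding the 3 first-order conditions: 922 − 16Q = 0, so Q = 461/8.
Back-substituting: q_B = (333 − 461/2)/4 = 205/8, q_Z = (283 − 461/2)/4 = 105/8, q_O = (306 − 461/2)/4 = 151/8.
Price P = 412 - 4·(461/8) = 363/2.
Orion's profit: (363/2 - 106)·(151/8) - 117 = 1308.0625.

1308.06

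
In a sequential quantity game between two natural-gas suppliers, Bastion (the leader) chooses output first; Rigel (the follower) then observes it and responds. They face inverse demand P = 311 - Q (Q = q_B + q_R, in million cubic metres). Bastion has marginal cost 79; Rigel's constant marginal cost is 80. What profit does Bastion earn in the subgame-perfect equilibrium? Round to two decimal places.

Solve by backward induction. Given q_B, the follower Rigel maximises π_R = (311 - q_B - q_R)q_R - 80q_R.
Setting the follower's marginal profit to zero, 231 - q_B - 2q_R = 0, i.e. q_R = (231 - q_B)/2.
Bastion substitutes q_R(q_B) into its own profit: π_B = q_B(311 - q_B - (231 - q_B)/2) - 79q_B = (391/2 - (1/2)q_B)q_B - 79q_B.
Leader FOC: 233/2 - q_B = 0, so q_B = 233/2.
Then q_R = (231 - 233/2)/2 = 229/4.
Price P = 311 - 695/4 = 549/4.
Bastion's profit: (549/4 - 79)·(233/2) = 6786.1250.

6786.13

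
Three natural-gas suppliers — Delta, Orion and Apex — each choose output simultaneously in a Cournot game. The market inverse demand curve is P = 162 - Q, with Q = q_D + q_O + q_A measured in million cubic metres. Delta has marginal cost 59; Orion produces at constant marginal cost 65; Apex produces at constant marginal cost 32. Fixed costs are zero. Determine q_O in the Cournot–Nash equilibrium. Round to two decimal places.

Delta's profit: π_D = (162 - Q)q_D - (59q_D). Setting ∂π_D/∂q_D = 0: 103 - 2q_D - (q_O + q_A) = 0.
Orion's profit: π_O = (162 - Q)q_O - (65q_O). Setting ∂π_O/∂q_O = 0: 97 - 2q_O - (q_D + q_A) = 0.
Apex's profit: π_A = (162 - Q)q_A - (32q_A). Setting ∂π_A/∂q_A = 0: 130 - 2q_A - (q_D + q_O) = 0.
Adding the 3 conditions: 330 − 2Q − 2Q = 0, i.e. Q = 165/2.
Back-substituting: q_D = (103 − 165/2) = 41/2, q_O = (97 − 165/2) = 29/2, q_A = (130 − 165/2) = 95/2.

14.50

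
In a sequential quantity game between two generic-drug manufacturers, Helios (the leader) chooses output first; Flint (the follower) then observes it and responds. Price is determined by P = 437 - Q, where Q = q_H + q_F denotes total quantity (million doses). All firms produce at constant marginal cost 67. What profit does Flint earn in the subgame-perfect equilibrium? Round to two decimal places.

Solve by backward induction. Given q_H, the follower Flint maximises π_F = (437 - q_H - q_F)q_F - 67q_F.
∂π_F/∂q_F = 370 - q_H - 2q_F = 0 gives the reaction function q_F = (370 - q_H)/2.
Helios substitutes q_F(q_H) into its own profit: π_H = q_H(437 - q_H - (370 - q_H)/2) - 67q_H = (252 - (1/2)q_H)q_H - 67q_H.
Maximising: ∂π_H/∂q_H = 185 - q_H = 0, giving q_H = 185.
Then q_F = (370 - 185)/2 = 185/2.
Price P = 437 - 555/2 = 319/2.
Flint's profit: (319/2 - 67)·(185/2) = 8556.2500.

8556.25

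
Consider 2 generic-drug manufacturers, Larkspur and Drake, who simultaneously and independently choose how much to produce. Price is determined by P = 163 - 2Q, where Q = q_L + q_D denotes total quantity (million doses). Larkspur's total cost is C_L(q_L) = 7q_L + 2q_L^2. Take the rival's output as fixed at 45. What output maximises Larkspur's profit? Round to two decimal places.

8.25

With the rival's output fixed at 45, Larkspur's profit is π_L = (163 - 2·45 - 2q_L)q_L - (7q_L + 2q_L²) = (73 - 2q_L)q_L - (7q_L + 2q_L²).
∂π_L/∂q_L = 66 - 8q_L = 0, so q_L = 33/4.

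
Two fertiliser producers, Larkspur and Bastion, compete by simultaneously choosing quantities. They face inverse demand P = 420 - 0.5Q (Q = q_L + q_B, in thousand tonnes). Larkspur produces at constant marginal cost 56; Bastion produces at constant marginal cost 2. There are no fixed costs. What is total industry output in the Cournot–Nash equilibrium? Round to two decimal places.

521.33

Larkspur's profit: π_L = (420 - 0.5Q)q_L - (56q_L). Setting ∂π_L/∂q_L = 0: 364 - q_L - (1/2)(q_B) = 0.
Bastion's profit: π_B = (420 - 0.5Q)q_B - (2q_B). Setting ∂π_B/∂q_B = 0: 418 - q_B - (1/2)(q_L) = 0.
Rearranging gives the reaction functions q_L = (364 - (1/2)q_B) and q_B = (418 - (1/2)q_L).
Substituting one into the other gives q_L = 620/3 and q_B = 944/3.
Total output Q = 620/3 + 944/3 = 1564/3.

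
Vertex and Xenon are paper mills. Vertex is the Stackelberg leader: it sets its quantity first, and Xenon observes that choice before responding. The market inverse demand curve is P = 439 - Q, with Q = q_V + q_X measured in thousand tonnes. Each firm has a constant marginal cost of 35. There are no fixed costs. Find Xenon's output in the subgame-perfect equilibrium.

The follower Xenon best-responds to any q_V: π_X = (439 - Q)q_X - 35q_X.
Follower FOC: 404 - q_V - 2q_X = 0, so q_X(q_V) = (404 - q_V)/2.
Vertex substitutes q_X(q_V) into its own profit: π_V = q_V(439 - q_V - (404 - q_V)/2) - 35q_V = (237 - (1/2)q_V)q_V - 35q_V.
Leader FOC: 202 - q_V = 0, so q_V = 202.
Then q_X = (404 - 202)/2 = 101.

101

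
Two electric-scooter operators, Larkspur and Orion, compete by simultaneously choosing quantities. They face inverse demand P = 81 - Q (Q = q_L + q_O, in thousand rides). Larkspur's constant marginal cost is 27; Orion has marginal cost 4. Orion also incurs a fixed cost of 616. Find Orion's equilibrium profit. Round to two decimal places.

495.11

Larkspur's profit: π_L = (81 - Q)q_L - (27q_L). Setting ∂π_L/∂q_L = 0: 54 - 2q_L - (q_O) = 0.
Orion's profit: π_O = (81 - Q)q_O - (4q_O). Setting ∂π_O/∂q_O = 0: 77 - 2q_O - (q_L) = 0.
So q_L = (54 - q_O)/2 and q_O = (77 - q_L)/2.
Solving the pair: q_L = 31/3, q_O = 100/3.
Price P = 81 - 131/3 = 112/3.
Orion's profit: (112/3 - 4)·(100/3) - 616 = 495.1111.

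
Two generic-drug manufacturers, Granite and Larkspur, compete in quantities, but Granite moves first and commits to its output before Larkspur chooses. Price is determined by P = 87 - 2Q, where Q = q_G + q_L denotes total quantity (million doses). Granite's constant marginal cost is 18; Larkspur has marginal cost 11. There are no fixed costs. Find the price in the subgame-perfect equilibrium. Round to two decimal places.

Solve by backward induction. Given q_G, the follower Larkspur maximises π_L = (87 - 2q_G - 2q_L)q_L - 11q_L.
Follower FOC: 76 - 2q_G - 4q_L = 0, so q_L(q_G) = (76 - 2q_G)/4.
The leader anticipates this reaction. Substituting into P = 87 - 2Q gives P = 49 - q_G, so π_G = (49 - q_G)q_G - 18q_G.
The leader's first-order condition 31 - 2q_G = 0 yields q_G = 31/2.
Then q_L = (76 - 2·(31/2))/4 = 45/4.
Total output Q = 107/4, so price P = 87 - 2·(107/4) = 67/2.

33.50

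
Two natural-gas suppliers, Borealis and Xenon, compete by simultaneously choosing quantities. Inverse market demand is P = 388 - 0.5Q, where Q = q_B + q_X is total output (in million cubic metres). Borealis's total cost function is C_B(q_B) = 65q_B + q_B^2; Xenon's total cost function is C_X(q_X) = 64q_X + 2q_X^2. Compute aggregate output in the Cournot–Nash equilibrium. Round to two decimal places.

Borealis's profit: π_B = (388 - 0.5Q)q_B - (65q_B + q_B²). Setting ∂π_B/∂q_B = 0: 323 - 3q_B - (1/2)(q_X) = 0.
Xenon's first-order condition: 324 - 5q_X - (1/2)(q_B) = 0.
So q_B = (323 - (1/2)q_X)/3 and q_X = (324 - (1/2)q_B)/5.
Solving the pair: q_B = 98.5085, q_X = 54.9492.
Total output Q = 98.5085 + 54.9492 = 153.4576.

153.46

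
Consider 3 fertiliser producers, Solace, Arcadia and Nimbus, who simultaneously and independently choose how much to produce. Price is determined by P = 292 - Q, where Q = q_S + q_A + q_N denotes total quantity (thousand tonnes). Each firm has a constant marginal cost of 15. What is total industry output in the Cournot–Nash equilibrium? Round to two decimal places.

Each firm earns π_i = (292 - Q)q_i - 15q_i.
First-order condition (treating rivals' output as given): 277 - 2q_i - Σ_{j≠i} q_j = 0.
By symmetry each firm produces the same amount; substituting Σ_{j≠i} q_j = 2q_i yields q_i = 277/4.
Total output Q = 277/4 + 277/4 + 277/4 = 831/4.

207.75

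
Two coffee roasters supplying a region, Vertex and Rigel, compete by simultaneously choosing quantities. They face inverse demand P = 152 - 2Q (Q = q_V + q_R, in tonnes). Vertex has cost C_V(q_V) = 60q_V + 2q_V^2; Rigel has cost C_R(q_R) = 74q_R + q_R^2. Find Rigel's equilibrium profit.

Vertex's profit: π_V = (152 - 2Q)q_V - (60q_V + 2q_V²). Setting ∂π_V/∂q_V = 0: 92 - 8q_V - 2(q_R) = 0.
Rigel's first-order condition: 78 - 6q_R - 2(q_V) = 0.
So q_V = (92 - 2q_R)/8 and q_R = (78 - 2q_V)/6.
Solving the pair: q_V = 9, q_R = 10.
Price P = 152 - 2·19 = 114.
Rigel's profit: 114·10 - 74·10 - 10² = 300.

300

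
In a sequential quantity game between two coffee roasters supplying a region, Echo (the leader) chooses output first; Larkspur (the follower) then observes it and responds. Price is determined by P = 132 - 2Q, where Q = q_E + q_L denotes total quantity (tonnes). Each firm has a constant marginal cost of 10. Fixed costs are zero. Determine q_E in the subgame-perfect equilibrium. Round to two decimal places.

30.50

Solve by backward induction. Given q_E, the follower Larkspur maximises π_L = (132 - 2q_E - 2q_L)q_L - 10q_L.
∂π_L/∂q_L = 122 - 2q_E - 4q_L = 0 gives the reaction function q_L = (122 - 2q_E)/4.
The leader anticipates this reaction. Substituting into P = 132 - 2Q gives P = 71 - q_E, so π_E = (71 - q_E)q_E - 10q_E.
Leader FOC: 61 - 2q_E = 0, so q_E = 61/2.
Then q_L = (122 - 2·(61/2))/4 = 61/4.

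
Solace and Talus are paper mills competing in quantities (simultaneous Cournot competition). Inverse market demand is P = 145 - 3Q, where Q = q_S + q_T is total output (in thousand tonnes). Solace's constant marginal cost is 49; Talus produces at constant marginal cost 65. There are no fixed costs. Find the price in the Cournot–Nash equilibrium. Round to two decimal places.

Solace's profit: π_S = (145 - 3Q)q_S - (49q_S). Setting ∂π_S/∂q_S = 0: 96 - 6q_S - 3(q_T) = 0.
Talus's first-order condition: 80 - 6q_T - 3(q_S) = 0.
Best responses: q_S = (96 - 3q_T)/6, q_T = (80 - 3q_S)/6.
Substituting one into the other gives q_S = 112/9 and q_T = 64/9.
Total output Q = 176/9, so price P = 145 - 3·(176/9) = 259/3.

86.33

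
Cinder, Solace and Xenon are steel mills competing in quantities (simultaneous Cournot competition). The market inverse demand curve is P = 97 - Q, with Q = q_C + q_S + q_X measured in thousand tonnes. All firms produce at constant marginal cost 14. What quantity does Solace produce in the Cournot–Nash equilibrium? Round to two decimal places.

20.75

A representative firm's profit is π_i = q_i(97 - Q) - 14q_i.
First-order condition (treating rivals' output as given): 83 - 2q_i - Σ_{j≠i} q_j = 0.
By symmetry each firm produces the same amount; substituting Σ_{j≠i} q_j = 2q_i yields q_i = 83/4.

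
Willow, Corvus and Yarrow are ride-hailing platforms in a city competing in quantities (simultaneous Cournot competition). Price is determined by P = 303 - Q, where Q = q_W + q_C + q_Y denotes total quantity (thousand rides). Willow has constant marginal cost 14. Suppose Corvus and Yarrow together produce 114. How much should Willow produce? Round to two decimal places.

87.50

With rivals' combined output fixed at 114, Willow's profit is π_W = (303 - 114 - q_W)q_W - (14q_W) = (189 - q_W)q_W - (14q_W).
∂π_W/∂q_W = 175 - 2q_W = 0, so q_W = 175/2.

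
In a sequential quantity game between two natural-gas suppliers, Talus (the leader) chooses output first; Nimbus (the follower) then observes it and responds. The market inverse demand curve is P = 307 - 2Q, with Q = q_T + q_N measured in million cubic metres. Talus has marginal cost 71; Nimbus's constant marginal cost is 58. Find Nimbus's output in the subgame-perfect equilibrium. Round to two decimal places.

Solve by backward induction. Given q_T, the follower Nimbus maximises π_N = (307 - 2q_T - 2q_N)q_N - 58q_N.
Follower FOC: 249 - 2q_T - 4q_N = 0, so q_N(q_T) = (249 - 2q_T)/4.
The leader anticipates this reaction. Substituting into P = 307 - 2Q gives P = 365/2 - q_T, so π_T = (365/2 - q_T)q_T - 71q_T.
Maximising: ∂π_T/∂q_T = 223/2 - 2q_T = 0, giving q_T = 223/4.
Then q_N = (249 - 2·(223/4))/4 = 275/8.

34.38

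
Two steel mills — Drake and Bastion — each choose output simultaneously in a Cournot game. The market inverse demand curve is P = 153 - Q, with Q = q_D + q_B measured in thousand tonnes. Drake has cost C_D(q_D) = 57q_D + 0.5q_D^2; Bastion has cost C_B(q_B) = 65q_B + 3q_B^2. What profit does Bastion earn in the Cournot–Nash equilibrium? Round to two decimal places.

213.41

Drake's profit: π_D = (153 - Q)q_D - (57q_D + (1/2)q_D²). Setting ∂π_D/∂q_D = 0: 96 - 3q_D - (q_B) = 0.
Bastion's profit: π_B = (153 - Q)q_B - (65q_B + 3q_B²). Setting ∂π_B/∂q_B = 0: 88 - 8q_B - (q_D) = 0.
Best responses: q_D = (96 - q_B)/3, q_B = (88 - q_D)/8.
Substituting one into the other gives q_D = 680/23 and q_B = 168/23.
Price P = 153 - 848/23 = 116.1304.
Bastion's profit: 116.1304·(168/23) - 65·(168/23) - 3(168/23)² = 213.4140.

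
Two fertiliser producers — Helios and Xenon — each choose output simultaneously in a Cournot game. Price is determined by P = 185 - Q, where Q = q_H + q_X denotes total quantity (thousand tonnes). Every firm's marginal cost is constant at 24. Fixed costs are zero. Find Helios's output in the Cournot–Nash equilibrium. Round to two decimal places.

Each firm earns π_i = (185 - Q)q_i - 24q_i.
Setting ∂π_i/∂q_i = 0 with rivals' quantities fixed: 161 - 2q_i - q_j = 0.
With identical firms every q_j equals q_i, so q_j = q_i and 161 = 3q_i, giving q_i = 161/3.

53.67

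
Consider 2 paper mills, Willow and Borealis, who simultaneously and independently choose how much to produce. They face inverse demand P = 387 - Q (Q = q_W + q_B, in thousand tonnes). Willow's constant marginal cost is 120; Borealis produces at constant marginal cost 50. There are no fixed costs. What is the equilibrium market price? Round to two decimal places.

185.67

Willow's profit: π_W = (387 - Q)q_W - (120q_W). Setting ∂π_W/∂q_W = 0: 267 - 2q_W - (q_B) = 0.
Borealis's first-order condition: 337 - 2q_B - (q_W) = 0.
Rearranging gives the reaction functions q_W = (267 - q_B)/2 and q_B = (337 - q_W)/2.
Substituting one into the other gives q_W = 197/3 and q_B = 407/3.
Total output Q = 604/3, so price P = 387 - 604/3 = 557/3.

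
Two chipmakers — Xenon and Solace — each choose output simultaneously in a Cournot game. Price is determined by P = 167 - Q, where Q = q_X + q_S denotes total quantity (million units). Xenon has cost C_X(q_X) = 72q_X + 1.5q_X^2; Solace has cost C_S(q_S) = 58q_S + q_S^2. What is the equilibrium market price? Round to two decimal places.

129.05

Xenon's profit: π_X = (167 - Q)q_X - (72q_X + (3/2)q_X²). Setting ∂π_X/∂q_X = 0: 95 - 5q_X - (q_S) = 0.
Solace's profit: π_S = (167 - Q)q_S - (58q_S + q_S²). Setting ∂π_S/∂q_S = 0: 109 - 4q_S - (q_X) = 0.
Best responses: q_X = (95 - q_S)/5, q_S = (109 - q_X)/4.
Solving the pair: q_X = 271/19, q_S = 450/19.
Total output Q = 721/19, so price P = 167 - 721/19 = 129.0526.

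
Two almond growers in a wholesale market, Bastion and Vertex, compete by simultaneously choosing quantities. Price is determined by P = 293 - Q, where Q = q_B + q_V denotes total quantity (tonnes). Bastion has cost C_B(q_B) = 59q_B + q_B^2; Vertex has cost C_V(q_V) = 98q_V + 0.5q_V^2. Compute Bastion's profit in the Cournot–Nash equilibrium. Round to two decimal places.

Bastion's profit: π_B = (293 - Q)q_B - (59q_B + q_B²). Setting ∂π_B/∂q_B = 0: 234 - 4q_B - (q_V) = 0.
Vertex's profit: π_V = (293 - Q)q_V - (98q_V + (1/2)q_V²). Setting ∂π_V/∂q_V = 0: 195 - 3q_V - (q_B) = 0.
Best responses: q_B = (234 - q_V)/4, q_V = (195 - q_B)/3.
Solving the pair: q_B = 507/11, q_V = 546/11.
Price P = 293 - 1053/11 = 197.2727.
Bastion's profit: 197.2727·(507/11) - 59·(507/11) - (507/11)² = 4248.7438.

4248.74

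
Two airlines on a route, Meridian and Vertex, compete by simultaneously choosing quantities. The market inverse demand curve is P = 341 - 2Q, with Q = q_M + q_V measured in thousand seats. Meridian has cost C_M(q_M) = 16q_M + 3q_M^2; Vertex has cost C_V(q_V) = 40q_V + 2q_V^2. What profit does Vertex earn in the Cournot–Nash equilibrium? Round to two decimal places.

Meridian's profit: π_M = (341 - 2Q)q_M - (16q_M + 3q_M²). Setting ∂π_M/∂q_M = 0: 325 - 10q_M - 2(q_V) = 0.
Vertex's first-order condition: 301 - 8q_V - 2(q_M) = 0.
Best responses: q_M = (325 - 2q_V)/10, q_V = (301 - 2q_M)/8.
Substituting one into the other gives q_M = 999/38 and q_V = 590/19.
Price P = 341 - 2·57.3421 = 226.3158.
Vertex's profit: 226.3158·(590/19) - 40·(590/19) - 2(590/19)² = 3857.0637.

3857.06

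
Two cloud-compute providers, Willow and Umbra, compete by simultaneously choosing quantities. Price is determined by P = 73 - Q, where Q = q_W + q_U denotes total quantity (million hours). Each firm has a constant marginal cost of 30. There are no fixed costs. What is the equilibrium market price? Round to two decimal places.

44.33

A representative firm's profit is π_i = q_i(73 - Q) - 30q_i.
Setting ∂π_i/∂q_i = 0 with rivals' quantities fixed: 43 - 2q_i - q_j = 0.
By symmetry each firm produces the same amount; substituting q_j = q_i yields q_i = 43/3.
Total output Q = 86/3, so price P = 73 - 86/3 = 133/3.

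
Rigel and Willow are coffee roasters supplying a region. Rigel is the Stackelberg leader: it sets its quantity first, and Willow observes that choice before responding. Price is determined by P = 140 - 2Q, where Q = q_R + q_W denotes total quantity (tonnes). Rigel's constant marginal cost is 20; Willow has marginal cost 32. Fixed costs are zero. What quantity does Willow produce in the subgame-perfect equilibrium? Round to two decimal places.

Solve by backward induction. Given q_R, the follower Willow maximises π_W = (140 - 2q_R - 2q_W)q_W - 32q_W.
Setting the follower's marginal profit to zero, 108 - 2q_R - 4q_W = 0, i.e. q_W = (108 - 2q_R)/4.
The leader anticipates this reaction. Substituting into P = 140 - 2Q gives P = 86 - q_R, so π_R = (86 - q_R)q_R - 20q_R.
Leader FOC: 66 - 2q_R = 0, so q_R = 33.
Then q_W = (108 - 2·33)/4 = 21/2.

10.50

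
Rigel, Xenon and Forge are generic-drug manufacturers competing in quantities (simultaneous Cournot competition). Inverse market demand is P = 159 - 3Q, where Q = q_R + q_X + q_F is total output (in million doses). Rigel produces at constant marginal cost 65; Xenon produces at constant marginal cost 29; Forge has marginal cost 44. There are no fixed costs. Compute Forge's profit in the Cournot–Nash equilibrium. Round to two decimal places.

Rigel's profit: π_R = (159 - 3Q)q_R - (65q_R). Setting ∂π_R/∂q_R = 0: 94 - 6q_R - 3(q_X + q_F) = 0.
Xenon's first-order condition: 130 - 6q_X - 3(q_R + q_F) = 0.
Forge's profit: π_F = (159 - 3Q)q_F - (44q_F). Setting ∂π_F/∂q_F = 0: 115 - 6q_F - 3(q_R + q_X) = 0.
Adding the 3 conditions: 339 − 6Q − 6Q = 0, i.e. Q = 113/4.
Back-substituting: q_R = (94 − 339/4)/3 = 37/12, q_X = (130 − 339/4)/3 = 181/12, q_F = (115 − 339/4)/3 = 121/12.
Price P = 159 - 3·(113/4) = 297/4.
Forge's profit: (297/4 - 44)·(121/12) = 305.0208.

305.02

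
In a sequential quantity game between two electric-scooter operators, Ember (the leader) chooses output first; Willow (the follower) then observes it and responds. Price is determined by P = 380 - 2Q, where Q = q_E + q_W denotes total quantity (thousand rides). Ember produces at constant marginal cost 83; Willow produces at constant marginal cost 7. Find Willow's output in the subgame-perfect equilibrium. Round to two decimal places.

65.63

Solve by backward induction. Given q_E, the follower Willow maximises π_W = (380 - 2q_E - 2q_W)q_W - 7q_W.
Setting the follower's marginal profit to zero, 373 - 2q_E - 4q_W = 0, i.e. q_W = (373 - 2q_E)/4.
The leader anticipates this reaction. Substituting into P = 380 - 2Q gives P = 387/2 - q_E, so π_E = (387/2 - q_E)q_E - 83q_E.
The leader's first-order condition 221/2 - 2q_E = 0 yields q_E = 221/4.
Then q_W = (373 - 2·(221/4))/4 = 525/8.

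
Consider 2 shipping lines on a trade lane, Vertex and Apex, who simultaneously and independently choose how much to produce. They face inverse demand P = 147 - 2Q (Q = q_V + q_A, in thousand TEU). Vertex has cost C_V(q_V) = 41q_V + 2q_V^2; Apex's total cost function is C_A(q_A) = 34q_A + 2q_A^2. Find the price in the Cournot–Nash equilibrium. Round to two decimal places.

103.20

Vertex's profit: π_V = (147 - 2Q)q_V - (41q_V + 2q_V²). Setting ∂π_V/∂q_V = 0: 106 - 8q_V - 2(q_A) = 0.
Apex's profit: π_A = (147 - 2Q)q_A - (34q_A + 2q_A²). Setting ∂π_A/∂q_A = 0: 113 - 8q_A - 2(q_V) = 0.
So q_V = (106 - 2q_A)/8 and q_A = (113 - 2q_V)/8.
Substituting one into the other gives q_V = 311/30 and q_A = 173/15.
Total output Q = 219/10, so price P = 147 - 2·(219/10) = 516/5.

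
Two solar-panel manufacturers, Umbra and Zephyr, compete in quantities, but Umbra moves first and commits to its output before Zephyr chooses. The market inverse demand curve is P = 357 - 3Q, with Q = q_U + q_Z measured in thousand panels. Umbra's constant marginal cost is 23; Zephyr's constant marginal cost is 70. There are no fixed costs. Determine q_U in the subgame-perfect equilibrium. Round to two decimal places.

63.50

Solve by backward induction. Given q_U, the follower Zephyr maximises π_Z = (357 - 3q_U - 3q_Z)q_Z - 70q_Z.
Follower FOC: 287 - 3q_U - 6q_Z = 0, so q_Z(q_U) = (287 - 3q_U)/6.
Umbra substitutes q_Z(q_U) into its own profit: π_U = q_U(357 - 3q_U - (287 - 3q_U)/2) - 23q_U = (427/2 - (3/2)q_U)q_U - 23q_U.
Leader FOC: 381/2 - 3q_U = 0, so q_U = 127/2.
Then q_Z = (287 - 3·(127/2))/6 = 193/12.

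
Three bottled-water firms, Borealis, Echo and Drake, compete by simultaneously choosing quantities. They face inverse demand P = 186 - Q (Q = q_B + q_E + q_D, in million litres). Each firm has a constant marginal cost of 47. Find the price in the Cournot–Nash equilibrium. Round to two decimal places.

81.75

Each firm earns π_i = (186 - Q)q_i - 47q_i.
Setting ∂π_i/∂q_i = 0 with rivals' quantities fixed: 139 - 2q_i - Σ_{j≠i} q_j = 0.
With identical firms every q_j equals q_i, so Σ_{j≠i} q_j = 2q_i and 139 = 4q_i, giving q_i = 139/4.
Total output Q = 417/4, so price P = 186 - 417/4 = 327/4.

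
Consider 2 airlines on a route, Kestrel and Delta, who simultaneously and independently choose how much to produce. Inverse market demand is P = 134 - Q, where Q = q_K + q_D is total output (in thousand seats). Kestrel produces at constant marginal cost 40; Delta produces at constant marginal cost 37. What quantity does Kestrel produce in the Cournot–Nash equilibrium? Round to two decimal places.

30.33

Kestrel's profit: π_K = (134 - Q)q_K - (40q_K). Setting ∂π_K/∂q_K = 0: 94 - 2q_K - (q_D) = 0.
Delta's first-order condition: 97 - 2q_D - (q_K) = 0.
So q_K = (94 - q_D)/2 and q_D = (97 - q_K)/2.
Substituting one into the other gives q_K = 91/3 and q_D = 100/3.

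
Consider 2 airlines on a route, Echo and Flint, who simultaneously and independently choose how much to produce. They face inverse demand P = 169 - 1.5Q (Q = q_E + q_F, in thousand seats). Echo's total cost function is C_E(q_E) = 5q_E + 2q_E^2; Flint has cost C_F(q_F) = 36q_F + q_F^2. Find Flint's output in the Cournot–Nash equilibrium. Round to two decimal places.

Echo's profit: π_E = (169 - 1.5Q)q_E - (5q_E + 2q_E²). Setting ∂π_E/∂q_E = 0: 164 - 7q_E - (3/2)(q_F) = 0.
Flint's profit: π_F = (169 - 1.5Q)q_F - (36q_F + q_F²). Setting ∂π_F/∂q_F = 0: 133 - 5q_F - (3/2)(q_E) = 0.
So q_E = (164 - (3/2)q_F)/7 and q_F = (133 - (3/2)q_E)/5.
Solving the pair: q_E = 18.9466, q_F = 20.9160.

20.92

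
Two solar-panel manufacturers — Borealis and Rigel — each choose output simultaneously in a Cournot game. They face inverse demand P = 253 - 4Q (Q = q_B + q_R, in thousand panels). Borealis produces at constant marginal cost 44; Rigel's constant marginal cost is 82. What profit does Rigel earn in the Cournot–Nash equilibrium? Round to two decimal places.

Borealis's profit: π_B = (253 - 4Q)q_B - (44q_B). Setting ∂π_B/∂q_B = 0: 209 - 8q_B - 4(q_R) = 0.
Rigel's profit: π_R = (253 - 4Q)q_R - (82q_R). Setting ∂π_R/∂q_R = 0: 171 - 8q_R - 4(q_B) = 0.
Best responses: q_B = (209 - 4q_R)/8, q_R = (171 - 4q_B)/8.
Solving the pair: q_B = 247/12, q_R = 133/12.
Price P = 253 - 4·(95/3) = 379/3.
Rigel's profit: (379/3 - 82)·(133/12) = 491.3611.

491.36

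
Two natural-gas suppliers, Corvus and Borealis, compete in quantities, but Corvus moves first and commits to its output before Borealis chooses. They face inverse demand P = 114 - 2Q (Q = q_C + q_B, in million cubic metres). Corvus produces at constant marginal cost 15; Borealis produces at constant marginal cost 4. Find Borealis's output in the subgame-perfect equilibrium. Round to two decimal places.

Solve by backward induction. Given q_C, the follower Borealis maximises π_B = (114 - 2q_C - 2q_B)q_B - 4q_B.
Setting the follower's marginal profit to zero, 110 - 2q_C - 4q_B = 0, i.e. q_B = (110 - 2q_C)/4.
Corvus substitutes q_B(q_C) into its own profit: π_C = q_C(114 - 2q_C - (110 - 2q_C)/2) - 15q_C = (59 - q_C)q_C - 15q_C.
Maximising: ∂π_C/∂q_C = 44 - 2q_C = 0, giving q_C = 22.
Then q_B = (110 - 2·22)/4 = 33/2.

16.50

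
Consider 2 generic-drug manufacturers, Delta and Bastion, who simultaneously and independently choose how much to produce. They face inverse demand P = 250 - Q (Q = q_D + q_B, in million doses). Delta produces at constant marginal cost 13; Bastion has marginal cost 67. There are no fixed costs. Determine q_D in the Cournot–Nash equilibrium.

Delta's profit: π_D = (250 - Q)q_D - (13q_D). Setting ∂π_D/∂q_D = 0: 237 - 2q_D - (q_B) = 0.
Bastion's first-order condition: 183 - 2q_B - (q_D) = 0.
Rearranging gives the reaction functions q_D = (237 - q_B)/2 and q_B = (183 - q_D)/2.
Substituting one into the other gives q_D = 97 and q_B = 43.

97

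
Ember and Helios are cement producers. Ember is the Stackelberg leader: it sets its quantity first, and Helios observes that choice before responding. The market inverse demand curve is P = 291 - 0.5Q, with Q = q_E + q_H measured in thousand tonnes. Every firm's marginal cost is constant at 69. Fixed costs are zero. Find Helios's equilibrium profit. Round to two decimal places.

6160.50

Solve by backward induction. Given q_E, the follower Helios maximises π_H = (291 - (1/2)q_E - (1/2)q_H)q_H - 69q_H.
∂π_H/∂q_H = 222 - (1/2)q_E - q_H = 0 gives the reaction function q_H = (222 - (1/2)q_E).
The leader anticipates this reaction. Substituting into P = 291 - 0.5Q gives P = 180 - (1/4)q_E, so π_E = (180 - (1/4)q_E)q_E - 69q_E.
Leader FOC: 111 - (1/2)q_E = 0, so q_E = 222.
Then q_H = (222 - (1/2)·222) = 111.
Price P = 291 - (1/2)·333 = 249/2.
Helios's profit: (249/2 - 69)·111 = 6160.5000.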